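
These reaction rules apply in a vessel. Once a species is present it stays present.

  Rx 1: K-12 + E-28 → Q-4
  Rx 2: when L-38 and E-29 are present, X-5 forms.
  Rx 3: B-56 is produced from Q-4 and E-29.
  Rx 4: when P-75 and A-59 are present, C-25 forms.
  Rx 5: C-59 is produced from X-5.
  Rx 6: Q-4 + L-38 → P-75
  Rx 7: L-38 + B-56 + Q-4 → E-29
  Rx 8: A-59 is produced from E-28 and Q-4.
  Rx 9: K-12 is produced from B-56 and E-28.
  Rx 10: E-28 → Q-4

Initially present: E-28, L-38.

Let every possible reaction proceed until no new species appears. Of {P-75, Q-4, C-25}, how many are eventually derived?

3

E-28 present → Q-4 forms (Rx 10).
Q-4 and L-38 present → P-75 forms (Rx 6).
E-28 and Q-4 present → A-59 forms (Rx 8).
P-75 and A-59 present → C-25 forms (Rx 4).
P-75: reached.
Q-4: reached.
C-25: reached.
All 3 are reached.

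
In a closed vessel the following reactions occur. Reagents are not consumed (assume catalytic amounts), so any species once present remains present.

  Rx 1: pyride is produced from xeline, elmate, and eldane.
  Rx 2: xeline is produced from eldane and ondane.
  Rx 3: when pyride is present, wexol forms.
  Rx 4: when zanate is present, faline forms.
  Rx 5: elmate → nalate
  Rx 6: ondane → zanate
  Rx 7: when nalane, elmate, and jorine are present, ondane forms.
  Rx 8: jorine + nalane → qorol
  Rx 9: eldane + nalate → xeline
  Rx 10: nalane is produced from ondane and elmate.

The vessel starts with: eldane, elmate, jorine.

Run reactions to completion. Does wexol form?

elmate present → nalate forms (Rx 5).
eldane and nalate present → xeline forms (Rx 9).
xeline, elmate, and eldane present → pyride forms (Rx 1).
pyride present → wexol forms (Rx 3).

Yes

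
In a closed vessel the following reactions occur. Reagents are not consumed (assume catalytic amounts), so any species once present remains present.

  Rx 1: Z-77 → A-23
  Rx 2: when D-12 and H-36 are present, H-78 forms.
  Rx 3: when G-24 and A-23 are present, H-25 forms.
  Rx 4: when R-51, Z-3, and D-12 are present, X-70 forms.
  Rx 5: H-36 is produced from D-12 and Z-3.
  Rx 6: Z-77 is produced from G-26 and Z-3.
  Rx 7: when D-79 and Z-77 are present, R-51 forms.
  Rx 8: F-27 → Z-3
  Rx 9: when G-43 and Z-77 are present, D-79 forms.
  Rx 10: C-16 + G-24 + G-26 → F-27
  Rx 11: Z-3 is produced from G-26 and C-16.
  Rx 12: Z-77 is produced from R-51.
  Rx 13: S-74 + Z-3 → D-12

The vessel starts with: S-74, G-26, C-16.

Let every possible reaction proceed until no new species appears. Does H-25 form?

No

H-25 would need G-24 and A-23 (Rx 3), but G-24 never forms.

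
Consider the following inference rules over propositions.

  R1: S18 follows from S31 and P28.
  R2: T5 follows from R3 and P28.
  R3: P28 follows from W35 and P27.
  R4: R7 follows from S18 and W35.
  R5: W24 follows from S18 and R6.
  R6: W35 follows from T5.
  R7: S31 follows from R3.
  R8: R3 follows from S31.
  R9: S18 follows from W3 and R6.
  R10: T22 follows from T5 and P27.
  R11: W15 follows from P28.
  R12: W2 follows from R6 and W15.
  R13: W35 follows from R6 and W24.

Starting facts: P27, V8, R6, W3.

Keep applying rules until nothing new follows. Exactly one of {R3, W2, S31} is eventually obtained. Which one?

W2

W3 and R6 hold, so S18 follows (R9).
From S18 and R6, R5 gives W24.
From R6 and W24, R13 gives W35.
W35 and P27 hold, so P28 follows (R3).
From P28, R11 gives W15.
R6 and W15 hold, so W2 follows (R12).
R3 would need S31 (R8), but S31 is never established. S31 would need R3 (R7), but R3 is never established.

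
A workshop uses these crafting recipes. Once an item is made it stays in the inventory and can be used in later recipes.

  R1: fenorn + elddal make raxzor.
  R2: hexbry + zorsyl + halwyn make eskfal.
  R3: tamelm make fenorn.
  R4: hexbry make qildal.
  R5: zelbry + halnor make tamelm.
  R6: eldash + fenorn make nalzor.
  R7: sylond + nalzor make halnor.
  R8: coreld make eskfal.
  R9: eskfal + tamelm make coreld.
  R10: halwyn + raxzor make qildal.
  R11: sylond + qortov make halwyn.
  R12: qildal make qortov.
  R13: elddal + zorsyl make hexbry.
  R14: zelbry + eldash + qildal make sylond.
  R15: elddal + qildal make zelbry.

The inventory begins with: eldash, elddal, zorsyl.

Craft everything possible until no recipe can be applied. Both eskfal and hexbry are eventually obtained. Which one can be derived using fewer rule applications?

hexbry

hexbry: Using R13, elddal and zorsyl make hexbry. [1 rule application]
eskfal: Using R13, elddal and zorsyl make hexbry. Using R4, hexbry makes qildal. Using R15, elddal and qildal make zelbry. qildal → qortov (R12). zelbry + eldash + qildal → sylond (R14). Using R11, sylond and qortov make halwyn. hexbry + zorsyl + halwyn → eskfal (R2). [7 rule applications]
hexbry needs fewer.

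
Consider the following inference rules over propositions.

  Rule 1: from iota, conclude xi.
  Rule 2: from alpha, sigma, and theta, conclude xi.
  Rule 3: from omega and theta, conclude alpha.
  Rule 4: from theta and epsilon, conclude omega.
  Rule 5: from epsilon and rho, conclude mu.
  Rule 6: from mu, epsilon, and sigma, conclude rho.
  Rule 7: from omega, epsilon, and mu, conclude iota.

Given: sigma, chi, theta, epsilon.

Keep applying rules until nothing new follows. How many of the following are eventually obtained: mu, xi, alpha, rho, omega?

From theta and epsilon, Rule 4 gives omega.
From omega and theta, Rule 3 gives alpha.
alpha, sigma, and theta hold, so xi follows (Rule 2).
mu would need epsilon and rho (Rule 5), but rho is never established.
xi: reached.
alpha: reached.
rho would need mu, epsilon, and sigma (Rule 6), but mu is never established.
omega: reached.
Reached: xi, alpha, and omega — 3 of the 5.

3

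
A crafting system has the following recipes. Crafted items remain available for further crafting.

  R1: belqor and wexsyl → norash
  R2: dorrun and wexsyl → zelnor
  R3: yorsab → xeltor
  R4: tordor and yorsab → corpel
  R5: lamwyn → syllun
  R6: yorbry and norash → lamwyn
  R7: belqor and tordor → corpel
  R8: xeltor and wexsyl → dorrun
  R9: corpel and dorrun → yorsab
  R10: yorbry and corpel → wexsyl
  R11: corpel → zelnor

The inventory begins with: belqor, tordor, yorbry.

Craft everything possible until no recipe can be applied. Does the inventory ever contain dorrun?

No

dorrun would need xeltor and wexsyl (R8), but xeltor is never obtained.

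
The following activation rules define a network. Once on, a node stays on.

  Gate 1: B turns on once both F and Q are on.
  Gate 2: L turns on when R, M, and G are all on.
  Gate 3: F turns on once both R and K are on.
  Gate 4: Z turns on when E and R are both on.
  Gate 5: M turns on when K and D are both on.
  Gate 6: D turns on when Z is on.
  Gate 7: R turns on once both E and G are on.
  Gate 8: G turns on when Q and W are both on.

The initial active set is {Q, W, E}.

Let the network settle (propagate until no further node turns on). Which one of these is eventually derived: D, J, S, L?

Q and W are on, so G turns on (Gate 8).
Gate 7: E and G on → R on.
Gate 4: E and R on → Z on.
Z is on, so D turns on (Gate 6).
No rule produces J, and it is not given. L would need R, M, and G (Gate 2), but M never turns on. No rule produces S, and it is not given.

D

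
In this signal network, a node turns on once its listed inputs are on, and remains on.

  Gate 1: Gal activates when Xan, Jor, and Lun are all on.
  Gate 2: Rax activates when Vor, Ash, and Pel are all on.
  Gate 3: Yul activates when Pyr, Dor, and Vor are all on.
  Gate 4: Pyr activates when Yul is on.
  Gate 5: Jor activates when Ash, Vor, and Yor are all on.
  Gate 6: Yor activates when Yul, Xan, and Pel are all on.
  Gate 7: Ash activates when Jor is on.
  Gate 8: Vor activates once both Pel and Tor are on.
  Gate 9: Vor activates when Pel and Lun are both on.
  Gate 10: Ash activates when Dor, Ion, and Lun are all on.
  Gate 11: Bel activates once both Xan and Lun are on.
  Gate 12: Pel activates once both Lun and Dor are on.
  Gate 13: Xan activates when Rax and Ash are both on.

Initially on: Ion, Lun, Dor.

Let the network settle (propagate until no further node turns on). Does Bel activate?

Dor, Ion, and Lun are on, so Ash activates (Gate 10).
Gate 12: Lun and Dor on → Pel on.
Gate 9: Pel and Lun on → Vor on.
Vor, Ash, and Pel are on, so Rax activates (Gate 2).
Gate 13: Rax and Ash on → Xan on.
Xan and Lun are on, so Bel activates (Gate 11).

Yes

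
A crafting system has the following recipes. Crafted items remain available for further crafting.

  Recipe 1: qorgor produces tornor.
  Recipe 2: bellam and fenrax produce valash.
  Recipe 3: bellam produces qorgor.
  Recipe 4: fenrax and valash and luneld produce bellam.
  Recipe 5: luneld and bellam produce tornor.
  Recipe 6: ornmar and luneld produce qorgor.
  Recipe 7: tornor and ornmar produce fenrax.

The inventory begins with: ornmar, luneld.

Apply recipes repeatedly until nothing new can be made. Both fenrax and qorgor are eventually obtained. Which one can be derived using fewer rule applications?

qorgor

qorgor: Using Recipe 6, ornmar and luneld make qorgor. [1 rule application]
fenrax: Using Recipe 6, ornmar and luneld make qorgor. Using Recipe 1, qorgor makes tornor. tornor and ornmar → fenrax (Recipe 7). [3 rule applications]
qorgor needs fewer.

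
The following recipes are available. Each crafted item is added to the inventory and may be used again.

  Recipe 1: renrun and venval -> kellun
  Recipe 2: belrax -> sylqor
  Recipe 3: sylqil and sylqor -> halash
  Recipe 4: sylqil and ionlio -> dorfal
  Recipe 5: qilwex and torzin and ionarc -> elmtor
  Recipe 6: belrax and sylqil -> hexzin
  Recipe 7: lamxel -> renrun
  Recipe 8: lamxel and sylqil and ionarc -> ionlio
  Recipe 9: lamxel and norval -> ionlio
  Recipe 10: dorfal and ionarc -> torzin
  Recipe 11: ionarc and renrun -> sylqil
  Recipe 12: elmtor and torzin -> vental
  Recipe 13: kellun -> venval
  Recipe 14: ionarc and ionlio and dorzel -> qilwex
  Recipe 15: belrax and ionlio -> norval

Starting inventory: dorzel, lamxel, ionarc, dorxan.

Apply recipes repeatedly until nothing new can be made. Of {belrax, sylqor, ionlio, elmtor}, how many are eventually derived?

2

Using Recipe 7, lamxel makes renrun.
Using Recipe 11, ionarc and renrun make sylqil.
lamxel and sylqil and ionarc -> ionlio (Recipe 8).
sylqil and ionlio -> dorfal (Recipe 4).
Using Recipe 14, ionarc, ionlio, and dorzel make qilwex.
Using Recipe 10, dorfal and ionarc make torzin.
Using Recipe 5, qilwex, torzin, and ionarc make elmtor.
No rule produces belrax, and it is not given.
sylqor would need belrax (Recipe 2), but belrax is never obtained.
ionlio: reached.
elmtor: reached.
Reached: ionlio and elmtor — 2 of the 4.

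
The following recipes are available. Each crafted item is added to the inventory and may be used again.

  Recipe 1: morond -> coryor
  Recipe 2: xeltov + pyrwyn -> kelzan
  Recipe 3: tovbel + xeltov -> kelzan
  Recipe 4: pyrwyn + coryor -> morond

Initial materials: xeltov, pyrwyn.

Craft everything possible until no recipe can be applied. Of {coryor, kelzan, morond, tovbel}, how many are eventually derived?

Using Recipe 2, xeltov and pyrwyn make kelzan.
coryor would need morond (Recipe 1), but morond is never obtained.
kelzan: reached.
morond would need pyrwyn and coryor (Recipe 4), but coryor is never obtained.
No rule produces tovbel, and it is not given.
Reached: kelzan — 1 of the 4.

1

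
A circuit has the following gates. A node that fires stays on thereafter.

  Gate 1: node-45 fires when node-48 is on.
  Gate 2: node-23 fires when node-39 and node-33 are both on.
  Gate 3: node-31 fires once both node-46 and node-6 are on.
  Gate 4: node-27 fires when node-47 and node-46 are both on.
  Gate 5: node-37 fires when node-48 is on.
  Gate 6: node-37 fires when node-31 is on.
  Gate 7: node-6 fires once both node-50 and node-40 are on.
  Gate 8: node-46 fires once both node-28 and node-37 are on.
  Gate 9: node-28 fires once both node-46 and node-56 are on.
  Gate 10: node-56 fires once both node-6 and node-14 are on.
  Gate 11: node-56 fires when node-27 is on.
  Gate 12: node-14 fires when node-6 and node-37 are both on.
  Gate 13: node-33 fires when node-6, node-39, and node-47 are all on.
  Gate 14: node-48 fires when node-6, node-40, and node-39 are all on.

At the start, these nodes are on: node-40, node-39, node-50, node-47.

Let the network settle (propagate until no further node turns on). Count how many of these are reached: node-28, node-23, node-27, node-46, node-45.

2

node-50 and node-40 are on, so node-6 fires (Gate 7).
Gate 13: node-6, node-39, and node-47 on → node-33 on.
node-6, node-40, and node-39 are on, so node-48 fires (Gate 14).
node-39 and node-33 are on, so node-23 fires (Gate 2).
node-48 is on, so node-45 fires (Gate 1).
node-28 would need node-46 and node-56 (Gate 9), but node-46 never turns on.
node-23: reached.
node-27 would need node-47 and node-46 (Gate 4), but node-46 never turns on.
node-46 would need node-28 and node-37 (Gate 8), but node-28 never turns on.
node-45: reached.
Reached: node-23 and node-45 — 2 of the 5.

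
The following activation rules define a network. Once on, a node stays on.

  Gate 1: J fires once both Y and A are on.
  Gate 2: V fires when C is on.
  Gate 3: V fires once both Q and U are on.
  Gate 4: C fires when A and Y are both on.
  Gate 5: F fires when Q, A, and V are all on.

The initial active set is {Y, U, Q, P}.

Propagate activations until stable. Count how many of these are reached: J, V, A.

Gate 3: Q and U on → V on.
J would need Y and A (Gate 1), but A never turns on.
V: reached.
No rule produces A, and it is not given.
Reached: V — 1 of the 3.

1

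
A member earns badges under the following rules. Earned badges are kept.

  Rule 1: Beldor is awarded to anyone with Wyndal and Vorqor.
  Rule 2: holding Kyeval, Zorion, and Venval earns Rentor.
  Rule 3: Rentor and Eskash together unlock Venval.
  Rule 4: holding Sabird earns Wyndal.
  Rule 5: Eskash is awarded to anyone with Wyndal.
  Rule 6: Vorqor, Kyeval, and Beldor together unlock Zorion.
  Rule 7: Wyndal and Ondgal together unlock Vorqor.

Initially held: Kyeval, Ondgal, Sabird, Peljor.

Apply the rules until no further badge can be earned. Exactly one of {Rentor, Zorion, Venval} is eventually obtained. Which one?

Zorion

With Sabird, Wyndal is earned (Rule 4).
With Wyndal and Ondgal, Vorqor is earned (Rule 7).
With Wyndal and Vorqor, Beldor is earned (Rule 1).
With Vorqor, Kyeval, and Beldor, Zorion is earned (Rule 6).
Venval would need Rentor and Eskash (Rule 3), but Rentor is never earned. Rentor would need Kyeval, Zorion, and Venval (Rule 2), but Venval is never earned.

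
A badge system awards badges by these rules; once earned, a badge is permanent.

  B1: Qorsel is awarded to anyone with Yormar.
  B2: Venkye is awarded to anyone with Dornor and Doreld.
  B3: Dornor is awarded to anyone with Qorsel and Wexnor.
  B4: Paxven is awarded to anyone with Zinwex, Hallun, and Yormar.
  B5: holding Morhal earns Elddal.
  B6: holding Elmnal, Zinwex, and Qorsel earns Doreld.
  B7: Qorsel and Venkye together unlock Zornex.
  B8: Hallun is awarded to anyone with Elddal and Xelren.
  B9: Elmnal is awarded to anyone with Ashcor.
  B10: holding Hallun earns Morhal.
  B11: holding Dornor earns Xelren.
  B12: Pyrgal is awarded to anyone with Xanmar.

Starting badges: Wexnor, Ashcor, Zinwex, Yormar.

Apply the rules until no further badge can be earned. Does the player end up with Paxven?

No

Paxven would need Zinwex, Hallun, and Yormar (B4), but Hallun is never earned.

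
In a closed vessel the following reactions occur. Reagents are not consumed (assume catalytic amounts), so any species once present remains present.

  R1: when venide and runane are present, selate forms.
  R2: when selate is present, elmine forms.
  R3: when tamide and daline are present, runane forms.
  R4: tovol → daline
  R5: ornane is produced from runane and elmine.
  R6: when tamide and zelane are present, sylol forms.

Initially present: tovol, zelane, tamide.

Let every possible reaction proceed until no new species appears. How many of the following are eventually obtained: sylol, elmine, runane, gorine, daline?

3

tovol present → daline forms (R4).
tamide and zelane present → sylol forms (R6).
tamide and daline present → runane forms (R3).
sylol: reached.
elmine would need selate (R2), but selate never forms.
runane: reached.
No rule produces gorine, and it is not given.
daline: reached.
Reached: sylol, runane, and daline — 3 of the 5.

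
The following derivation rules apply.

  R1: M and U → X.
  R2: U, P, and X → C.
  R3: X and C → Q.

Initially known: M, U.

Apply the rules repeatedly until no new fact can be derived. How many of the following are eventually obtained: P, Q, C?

0

No rule produces P, and it is not given.
Q would need X and C (R3), but C is never established.
C would need U, P, and X (R2), but P is never established.
None of the 3 are reached.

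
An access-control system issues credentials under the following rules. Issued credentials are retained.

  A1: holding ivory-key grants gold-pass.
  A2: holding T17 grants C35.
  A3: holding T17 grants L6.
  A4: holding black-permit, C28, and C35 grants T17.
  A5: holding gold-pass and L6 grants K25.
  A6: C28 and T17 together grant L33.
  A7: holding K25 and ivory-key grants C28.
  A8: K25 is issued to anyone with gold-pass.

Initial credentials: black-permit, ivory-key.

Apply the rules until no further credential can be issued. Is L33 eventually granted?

L33 would need C28 and T17 (A6), but T17 is never granted.

No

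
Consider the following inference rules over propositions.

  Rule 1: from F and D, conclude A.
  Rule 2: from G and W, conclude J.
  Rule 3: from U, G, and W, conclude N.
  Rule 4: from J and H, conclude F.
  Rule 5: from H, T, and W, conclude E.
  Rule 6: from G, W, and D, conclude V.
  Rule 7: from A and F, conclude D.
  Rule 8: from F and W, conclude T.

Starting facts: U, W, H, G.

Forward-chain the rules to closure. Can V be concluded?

V would need G, W, and D (Rule 6), but D is never established.

No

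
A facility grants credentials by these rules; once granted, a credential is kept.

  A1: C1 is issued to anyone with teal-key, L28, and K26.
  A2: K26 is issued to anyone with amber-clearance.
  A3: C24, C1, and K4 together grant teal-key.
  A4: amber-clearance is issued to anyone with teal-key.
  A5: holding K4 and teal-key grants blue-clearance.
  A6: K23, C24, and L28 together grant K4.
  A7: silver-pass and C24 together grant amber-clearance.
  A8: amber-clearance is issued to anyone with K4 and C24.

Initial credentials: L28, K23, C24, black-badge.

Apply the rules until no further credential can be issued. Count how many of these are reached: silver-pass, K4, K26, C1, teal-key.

Holding K23, C24, and L28 grants K4 (A6).
Holding K4 and C24 grants amber-clearance (A8).
Holding amber-clearance grants K26 (A2).
No rule produces silver-pass, and it is not given.
K4: reached.
K26: reached.
C1 would need teal-key, L28, and K26 (A1), but teal-key is never granted.
teal-key would need C24, C1, and K4 (A3), but C1 is never granted.
Reached: K4 and K26 — 2 of the 5.

2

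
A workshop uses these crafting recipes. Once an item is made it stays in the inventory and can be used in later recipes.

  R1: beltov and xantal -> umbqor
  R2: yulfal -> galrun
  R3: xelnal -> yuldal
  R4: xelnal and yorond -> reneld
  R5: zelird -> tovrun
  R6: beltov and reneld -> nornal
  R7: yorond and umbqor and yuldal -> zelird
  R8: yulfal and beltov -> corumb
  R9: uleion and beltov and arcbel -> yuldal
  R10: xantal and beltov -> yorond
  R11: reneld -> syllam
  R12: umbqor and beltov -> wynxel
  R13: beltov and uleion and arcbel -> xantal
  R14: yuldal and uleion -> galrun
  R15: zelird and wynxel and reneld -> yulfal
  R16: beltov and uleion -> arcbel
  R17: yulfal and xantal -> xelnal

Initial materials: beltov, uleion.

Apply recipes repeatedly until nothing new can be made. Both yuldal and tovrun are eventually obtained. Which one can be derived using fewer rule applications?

yuldal: Using R16, beltov and uleion make arcbel. Using R9, uleion, beltov, and arcbel make yuldal. [2 rule applications]
tovrun: Using R16, beltov and uleion make arcbel. Using R9, uleion, beltov, and arcbel make yuldal. Using R13, beltov, uleion, and arcbel make xantal. Using R1, beltov and xantal make umbqor. xantal and beltov -> yorond (R10). yorond and umbqor and yuldal -> zelird (R7). Using R5, zelird makes tovrun. [7 rule applications]
yuldal needs fewer.

yuldal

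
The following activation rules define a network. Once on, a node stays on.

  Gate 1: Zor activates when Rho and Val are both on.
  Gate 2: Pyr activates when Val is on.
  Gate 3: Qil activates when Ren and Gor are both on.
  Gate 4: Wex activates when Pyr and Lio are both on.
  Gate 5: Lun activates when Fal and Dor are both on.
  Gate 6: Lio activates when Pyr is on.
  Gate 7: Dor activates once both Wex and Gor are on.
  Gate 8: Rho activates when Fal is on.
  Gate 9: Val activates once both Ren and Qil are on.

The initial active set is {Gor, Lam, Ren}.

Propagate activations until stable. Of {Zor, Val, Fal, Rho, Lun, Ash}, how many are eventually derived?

1

Ren and Gor are on, so Qil activates (Gate 3).
Gate 9: Ren and Qil on → Val on.
Zor would need Rho and Val (Gate 1), but Rho never turns on.
Val: reached.
No rule produces Fal, and it is not given.
Rho would need Fal (Gate 8), but Fal never turns on.
Lun would need Fal and Dor (Gate 5), but Fal never turns on.
No rule produces Ash, and it is not given.
Reached: Val — 1 of the 6.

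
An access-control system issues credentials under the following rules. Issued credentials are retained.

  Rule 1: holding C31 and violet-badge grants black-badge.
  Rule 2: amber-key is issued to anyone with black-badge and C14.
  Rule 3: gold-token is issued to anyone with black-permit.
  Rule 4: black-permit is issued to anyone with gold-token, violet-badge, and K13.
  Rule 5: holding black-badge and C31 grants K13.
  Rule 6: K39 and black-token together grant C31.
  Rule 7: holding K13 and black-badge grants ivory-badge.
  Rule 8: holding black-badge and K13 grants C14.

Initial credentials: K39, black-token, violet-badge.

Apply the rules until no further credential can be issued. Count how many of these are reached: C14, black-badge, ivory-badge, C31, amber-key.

Holding K39 and black-token grants C31 (Rule 6).
Holding C31 and violet-badge grants black-badge (Rule 1).
Holding black-badge and C31 grants K13 (Rule 5).
Holding black-badge and K13 grants C14 (Rule 8).
Holding K13 and black-badge grants ivory-badge (Rule 7).
Holding black-badge and C14 grants amber-key (Rule 2).
C14: reached.
black-badge: reached.
ivory-badge: reached.
C31: reached.
amber-key: reached.
All 5 are reached.

5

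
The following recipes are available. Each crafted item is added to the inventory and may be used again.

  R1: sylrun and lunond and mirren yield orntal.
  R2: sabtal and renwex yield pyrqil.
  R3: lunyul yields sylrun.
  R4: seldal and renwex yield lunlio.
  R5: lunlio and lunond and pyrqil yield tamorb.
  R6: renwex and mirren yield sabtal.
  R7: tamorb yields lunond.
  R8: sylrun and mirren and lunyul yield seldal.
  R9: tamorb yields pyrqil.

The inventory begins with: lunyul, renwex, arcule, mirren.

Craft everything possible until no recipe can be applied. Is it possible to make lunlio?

Yes

lunyul → sylrun (R3).
Using R8, sylrun, mirren, and lunyul make seldal.
Using R4, seldal and renwex make lunlio.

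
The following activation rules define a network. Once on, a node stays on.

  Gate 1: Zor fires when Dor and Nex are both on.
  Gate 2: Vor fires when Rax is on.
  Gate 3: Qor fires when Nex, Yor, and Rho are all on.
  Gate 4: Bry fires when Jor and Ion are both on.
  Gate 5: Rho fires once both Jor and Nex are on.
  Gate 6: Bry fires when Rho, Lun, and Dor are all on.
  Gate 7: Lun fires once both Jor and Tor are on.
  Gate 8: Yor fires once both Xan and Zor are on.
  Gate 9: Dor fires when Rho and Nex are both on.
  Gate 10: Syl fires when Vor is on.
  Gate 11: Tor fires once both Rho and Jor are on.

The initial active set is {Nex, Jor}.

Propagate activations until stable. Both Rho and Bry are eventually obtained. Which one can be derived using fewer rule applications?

Rho: Gate 5: Jor and Nex on → Rho on. [1 rule application]
Bry: Jor and Nex are on, so Rho fires (Gate 5). Gate 9: Rho and Nex on → Dor on. Gate 11: Rho and Jor on → Tor on. Gate 7: Jor and Tor on → Lun on. Rho, Lun, and Dor are on, so Bry fires (Gate 6). [5 rule applications]
Rho needs fewer.

Rho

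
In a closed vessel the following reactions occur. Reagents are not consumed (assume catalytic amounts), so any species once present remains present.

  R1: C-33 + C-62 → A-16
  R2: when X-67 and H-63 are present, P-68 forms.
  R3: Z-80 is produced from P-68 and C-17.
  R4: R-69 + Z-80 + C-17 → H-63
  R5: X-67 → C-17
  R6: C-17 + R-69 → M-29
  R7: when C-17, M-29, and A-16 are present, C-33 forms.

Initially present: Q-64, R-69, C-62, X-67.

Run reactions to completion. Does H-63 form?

H-63 would need R-69, Z-80, and C-17 (R4), but Z-80 never forms.

No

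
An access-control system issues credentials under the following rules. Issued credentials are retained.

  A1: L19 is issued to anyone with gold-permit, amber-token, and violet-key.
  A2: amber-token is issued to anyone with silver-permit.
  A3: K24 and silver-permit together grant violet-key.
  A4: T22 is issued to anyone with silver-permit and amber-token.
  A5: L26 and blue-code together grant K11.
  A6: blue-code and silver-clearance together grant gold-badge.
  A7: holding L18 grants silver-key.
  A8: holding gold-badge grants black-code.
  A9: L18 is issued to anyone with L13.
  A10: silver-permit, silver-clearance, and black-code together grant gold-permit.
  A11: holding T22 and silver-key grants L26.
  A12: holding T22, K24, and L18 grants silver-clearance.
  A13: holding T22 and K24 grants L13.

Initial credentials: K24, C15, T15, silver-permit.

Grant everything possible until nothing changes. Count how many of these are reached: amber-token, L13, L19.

2

Holding silver-permit grants amber-token (A2).
Holding silver-permit and amber-token grants T22 (A4).
Holding T22 and K24 grants L13 (A13).
amber-token: reached.
L13: reached.
L19 would need gold-permit, amber-token, and violet-key (A1), but gold-permit is never granted.
Reached: amber-token and L13 — 2 of the 3.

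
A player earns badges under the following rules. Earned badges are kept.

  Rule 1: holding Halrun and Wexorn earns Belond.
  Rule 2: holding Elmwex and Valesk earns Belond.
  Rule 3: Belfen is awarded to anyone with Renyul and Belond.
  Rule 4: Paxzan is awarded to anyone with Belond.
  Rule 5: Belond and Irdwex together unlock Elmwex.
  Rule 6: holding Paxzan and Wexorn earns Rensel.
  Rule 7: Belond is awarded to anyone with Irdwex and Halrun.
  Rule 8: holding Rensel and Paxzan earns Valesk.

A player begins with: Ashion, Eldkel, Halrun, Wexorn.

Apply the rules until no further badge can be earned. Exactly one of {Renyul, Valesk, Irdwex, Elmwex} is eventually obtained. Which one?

With Halrun and Wexorn, Belond is earned (Rule 1).
With Belond, Paxzan is earned (Rule 4).
With Paxzan and Wexorn, Rensel is earned (Rule 6).
With Rensel and Paxzan, Valesk is earned (Rule 8).
Elmwex would need Belond and Irdwex (Rule 5), but Irdwex is never earned. No rule produces Renyul, and it is not given. No rule produces Irdwex, and it is not given.

Valesk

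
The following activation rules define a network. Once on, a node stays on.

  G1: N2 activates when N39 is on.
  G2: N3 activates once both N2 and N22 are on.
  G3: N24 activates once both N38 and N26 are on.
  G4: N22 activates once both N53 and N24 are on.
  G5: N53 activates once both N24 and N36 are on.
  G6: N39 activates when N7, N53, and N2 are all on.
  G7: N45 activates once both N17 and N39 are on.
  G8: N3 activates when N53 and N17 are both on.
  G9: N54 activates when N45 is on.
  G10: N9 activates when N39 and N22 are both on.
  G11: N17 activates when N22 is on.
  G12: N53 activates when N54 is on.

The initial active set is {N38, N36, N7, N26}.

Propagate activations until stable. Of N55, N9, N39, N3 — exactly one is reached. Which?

N3

N38 and N26 are on, so N24 activates (G3).
N24 and N36 are on, so N53 activates (G5).
G4: N53 and N24 on → N22 on.
G11: N22 on → N17 on.
G8: N53 and N17 on → N3 on.
N39 would need N7, N53, and N2 (G6), but N2 never turns on. No rule produces N55, and it is not given. N9 would need N39 and N22 (G10), but N39 never turns on.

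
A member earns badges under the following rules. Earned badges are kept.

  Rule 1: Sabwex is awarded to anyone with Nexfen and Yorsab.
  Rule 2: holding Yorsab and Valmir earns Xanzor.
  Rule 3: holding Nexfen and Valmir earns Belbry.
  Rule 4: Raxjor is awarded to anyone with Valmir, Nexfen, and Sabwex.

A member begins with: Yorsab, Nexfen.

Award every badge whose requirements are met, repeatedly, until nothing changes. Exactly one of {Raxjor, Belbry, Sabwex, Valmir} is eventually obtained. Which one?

Sabwex

With Nexfen and Yorsab, Sabwex is earned (Rule 1).
Belbry would need Nexfen and Valmir (Rule 3), but Valmir is never earned. No rule produces Valmir, and it is not given. Raxjor would need Valmir, Nexfen, and Sabwex (Rule 4), but Valmir is never earned.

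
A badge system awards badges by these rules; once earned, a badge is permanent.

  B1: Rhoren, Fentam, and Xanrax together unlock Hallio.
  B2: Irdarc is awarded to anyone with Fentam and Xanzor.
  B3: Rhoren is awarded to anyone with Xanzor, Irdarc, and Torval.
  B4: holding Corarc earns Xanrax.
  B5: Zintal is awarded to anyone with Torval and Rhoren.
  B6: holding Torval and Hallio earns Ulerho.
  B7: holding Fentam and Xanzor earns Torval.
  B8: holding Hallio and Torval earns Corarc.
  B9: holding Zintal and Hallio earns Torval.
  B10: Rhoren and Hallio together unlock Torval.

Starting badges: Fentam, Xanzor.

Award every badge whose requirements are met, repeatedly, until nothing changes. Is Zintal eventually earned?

Yes

With Fentam and Xanzor, Torval is earned (B7).
With Fentam and Xanzor, Irdarc is earned (B2).
With Xanzor, Irdarc, and Torval, Rhoren is earned (B3).
With Torval and Rhoren, Zintal is earned (B5).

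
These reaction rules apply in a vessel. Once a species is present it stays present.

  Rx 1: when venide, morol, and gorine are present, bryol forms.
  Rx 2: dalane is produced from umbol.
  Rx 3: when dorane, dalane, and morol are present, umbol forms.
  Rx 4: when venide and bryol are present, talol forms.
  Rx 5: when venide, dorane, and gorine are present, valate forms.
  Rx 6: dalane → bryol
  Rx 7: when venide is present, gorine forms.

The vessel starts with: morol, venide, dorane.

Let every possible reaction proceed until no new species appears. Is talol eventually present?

venide present → gorine forms (Rx 7).
venide, morol, and gorine present → bryol forms (Rx 1).
venide and bryol present → talol forms (Rx 4).

Yes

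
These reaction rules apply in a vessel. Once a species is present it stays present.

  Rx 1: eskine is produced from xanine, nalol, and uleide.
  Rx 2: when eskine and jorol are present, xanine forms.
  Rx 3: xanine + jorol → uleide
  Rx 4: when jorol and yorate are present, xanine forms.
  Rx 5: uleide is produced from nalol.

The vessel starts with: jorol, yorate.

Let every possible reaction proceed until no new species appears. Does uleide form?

Yes

jorol and yorate present → xanine forms (Rx 4).
xanine and jorol present → uleide forms (Rx 3).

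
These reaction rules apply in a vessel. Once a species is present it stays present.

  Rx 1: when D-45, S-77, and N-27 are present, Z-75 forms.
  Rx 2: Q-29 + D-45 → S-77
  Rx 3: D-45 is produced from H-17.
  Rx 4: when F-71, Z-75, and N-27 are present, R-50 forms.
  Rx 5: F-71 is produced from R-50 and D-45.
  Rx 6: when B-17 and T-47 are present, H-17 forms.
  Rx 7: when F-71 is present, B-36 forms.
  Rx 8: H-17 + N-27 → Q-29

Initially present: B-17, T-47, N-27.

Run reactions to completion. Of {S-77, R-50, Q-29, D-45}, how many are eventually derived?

B-17 and T-47 present → H-17 forms (Rx 6).
H-17 and N-27 present → Q-29 forms (Rx 8).
H-17 present → D-45 forms (Rx 3).
Q-29 and D-45 present → S-77 forms (Rx 2).
S-77: reached.
R-50 would need F-71, Z-75, and N-27 (Rx 4), but F-71 never forms.
Q-29: reached.
D-45: reached.
Reached: S-77, Q-29, and D-45 — 3 of the 4.

3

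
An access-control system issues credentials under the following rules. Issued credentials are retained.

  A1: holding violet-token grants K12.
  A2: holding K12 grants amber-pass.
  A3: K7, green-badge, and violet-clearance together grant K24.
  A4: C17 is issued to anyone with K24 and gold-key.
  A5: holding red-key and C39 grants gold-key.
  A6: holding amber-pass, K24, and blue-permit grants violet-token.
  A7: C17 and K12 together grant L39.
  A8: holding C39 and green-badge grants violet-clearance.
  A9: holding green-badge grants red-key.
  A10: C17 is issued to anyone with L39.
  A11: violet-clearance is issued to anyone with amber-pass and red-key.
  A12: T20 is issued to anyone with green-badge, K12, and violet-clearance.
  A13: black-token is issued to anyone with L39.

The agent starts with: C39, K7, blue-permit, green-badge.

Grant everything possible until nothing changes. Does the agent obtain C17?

Yes

Holding green-badge grants red-key (A9).
Holding C39 and green-badge grants violet-clearance (A8).
Holding red-key and C39 grants gold-key (A5).
Holding K7, green-badge, and violet-clearance grants K24 (A3).
Holding K24 and gold-key grants C17 (A4).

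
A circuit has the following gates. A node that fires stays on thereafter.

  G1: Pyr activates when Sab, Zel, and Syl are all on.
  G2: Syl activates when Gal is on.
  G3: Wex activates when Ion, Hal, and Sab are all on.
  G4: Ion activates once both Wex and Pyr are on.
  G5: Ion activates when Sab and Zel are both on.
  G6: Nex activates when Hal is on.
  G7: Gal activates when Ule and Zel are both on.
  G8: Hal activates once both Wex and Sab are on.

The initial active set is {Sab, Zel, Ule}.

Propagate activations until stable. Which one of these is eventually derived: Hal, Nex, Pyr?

Pyr

G7: Ule and Zel on → Gal on.
Gal is on, so Syl activates (G2).
G1: Sab, Zel, and Syl on → Pyr on.
Nex would need Hal (G6), but Hal never turns on. Hal would need Wex and Sab (G8), but Wex never turns on.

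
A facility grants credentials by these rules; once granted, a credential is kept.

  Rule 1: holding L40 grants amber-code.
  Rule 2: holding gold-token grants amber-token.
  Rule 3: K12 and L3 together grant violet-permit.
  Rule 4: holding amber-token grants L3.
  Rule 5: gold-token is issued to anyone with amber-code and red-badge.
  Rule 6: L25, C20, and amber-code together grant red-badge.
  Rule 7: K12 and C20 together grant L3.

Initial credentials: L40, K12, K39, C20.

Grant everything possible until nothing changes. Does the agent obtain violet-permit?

Yes

Holding K12 and C20 grants L3 (Rule 7).
Holding K12 and L3 grants violet-permit (Rule 3).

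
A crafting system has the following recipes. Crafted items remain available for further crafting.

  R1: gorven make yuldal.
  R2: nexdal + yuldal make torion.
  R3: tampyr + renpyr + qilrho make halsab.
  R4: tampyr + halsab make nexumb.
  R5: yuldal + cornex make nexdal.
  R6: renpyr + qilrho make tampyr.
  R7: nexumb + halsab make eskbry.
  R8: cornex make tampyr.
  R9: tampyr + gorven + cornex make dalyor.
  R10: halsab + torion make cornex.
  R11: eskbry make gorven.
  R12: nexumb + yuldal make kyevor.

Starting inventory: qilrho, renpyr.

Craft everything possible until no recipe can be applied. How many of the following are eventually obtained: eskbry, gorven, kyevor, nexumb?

renpyr + qilrho → tampyr (R6).
Using R3, tampyr, renpyr, and qilrho make halsab.
Using R4, tampyr and halsab make nexumb.
Using R7, nexumb and halsab make eskbry.
eskbry → gorven (R11).
gorven → yuldal (R1).
Using R12, nexumb and yuldal make kyevor.
eskbry: reached.
gorven: reached.
kyevor: reached.
nexumb: reached.
All 4 are reached.

4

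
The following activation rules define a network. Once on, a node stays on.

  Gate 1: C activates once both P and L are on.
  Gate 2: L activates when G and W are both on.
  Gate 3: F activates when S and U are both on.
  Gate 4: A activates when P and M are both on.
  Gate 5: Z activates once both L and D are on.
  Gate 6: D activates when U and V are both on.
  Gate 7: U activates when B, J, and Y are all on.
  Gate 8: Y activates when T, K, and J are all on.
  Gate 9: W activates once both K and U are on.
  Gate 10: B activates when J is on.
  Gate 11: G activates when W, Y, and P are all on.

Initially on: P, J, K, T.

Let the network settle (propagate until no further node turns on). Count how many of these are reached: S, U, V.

1

T, K, and J are on, so Y activates (Gate 8).
J is on, so B activates (Gate 10).
B, J, and Y are on, so U activates (Gate 7).
No rule produces S, and it is not given.
U: reached.
No rule produces V, and it is not given.
Reached: U — 1 of the 3.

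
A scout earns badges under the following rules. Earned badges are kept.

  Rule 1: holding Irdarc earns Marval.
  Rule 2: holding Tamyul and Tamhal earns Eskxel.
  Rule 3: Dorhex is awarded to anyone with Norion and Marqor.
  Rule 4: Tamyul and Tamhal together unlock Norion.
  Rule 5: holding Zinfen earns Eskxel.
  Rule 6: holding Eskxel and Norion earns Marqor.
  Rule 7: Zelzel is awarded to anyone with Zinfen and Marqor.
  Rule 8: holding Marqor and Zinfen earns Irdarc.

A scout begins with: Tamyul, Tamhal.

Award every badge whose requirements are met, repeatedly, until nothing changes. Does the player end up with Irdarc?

No

Irdarc would need Marqor and Zinfen (Rule 8), but Zinfen is never earned.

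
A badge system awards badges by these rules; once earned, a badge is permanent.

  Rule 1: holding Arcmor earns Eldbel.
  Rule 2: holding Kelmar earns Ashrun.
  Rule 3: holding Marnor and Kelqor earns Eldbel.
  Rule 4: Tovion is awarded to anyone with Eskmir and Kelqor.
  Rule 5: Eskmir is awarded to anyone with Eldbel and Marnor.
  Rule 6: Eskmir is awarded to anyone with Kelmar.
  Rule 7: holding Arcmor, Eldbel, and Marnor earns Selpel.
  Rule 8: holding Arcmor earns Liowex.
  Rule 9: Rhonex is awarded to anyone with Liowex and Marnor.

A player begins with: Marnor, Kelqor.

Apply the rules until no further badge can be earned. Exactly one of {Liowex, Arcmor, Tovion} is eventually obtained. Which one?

With Marnor and Kelqor, Eldbel is earned (Rule 3).
With Eldbel and Marnor, Eskmir is earned (Rule 5).
With Eskmir and Kelqor, Tovion is earned (Rule 4).
No rule produces Arcmor, and it is not given. Liowex would need Arcmor (Rule 8), but Arcmor is never earned.

Tovion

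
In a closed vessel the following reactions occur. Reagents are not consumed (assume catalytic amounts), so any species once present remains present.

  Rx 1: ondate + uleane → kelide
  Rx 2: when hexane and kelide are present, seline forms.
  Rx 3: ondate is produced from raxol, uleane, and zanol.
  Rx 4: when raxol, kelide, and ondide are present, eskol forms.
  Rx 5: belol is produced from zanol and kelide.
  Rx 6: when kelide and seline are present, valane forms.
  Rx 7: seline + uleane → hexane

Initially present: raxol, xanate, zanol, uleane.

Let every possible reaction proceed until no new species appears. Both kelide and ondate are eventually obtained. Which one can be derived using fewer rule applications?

ondate

ondate: raxol, uleane, and zanol present → ondate forms (Rx 3). [1 rule application]
kelide: raxol, uleane, and zanol present → ondate forms (Rx 3). ondate and uleane present → kelide forms (Rx 1). [2 rule applications]
ondate needs fewer.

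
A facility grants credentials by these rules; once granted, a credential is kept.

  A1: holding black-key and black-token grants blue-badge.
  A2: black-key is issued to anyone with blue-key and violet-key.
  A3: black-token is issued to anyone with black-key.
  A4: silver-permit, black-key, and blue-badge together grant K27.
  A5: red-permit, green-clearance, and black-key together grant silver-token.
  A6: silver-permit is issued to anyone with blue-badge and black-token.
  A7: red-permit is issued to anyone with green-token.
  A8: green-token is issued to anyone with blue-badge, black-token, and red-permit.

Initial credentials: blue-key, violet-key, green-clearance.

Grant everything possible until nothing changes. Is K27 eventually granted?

Holding blue-key and violet-key grants black-key (A2).
Holding black-key grants black-token (A3).
Holding black-key and black-token grants blue-badge (A1).
Holding blue-badge and black-token grants silver-permit (A6).
Holding silver-permit, black-key, and blue-badge grants K27 (A4).

Yes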